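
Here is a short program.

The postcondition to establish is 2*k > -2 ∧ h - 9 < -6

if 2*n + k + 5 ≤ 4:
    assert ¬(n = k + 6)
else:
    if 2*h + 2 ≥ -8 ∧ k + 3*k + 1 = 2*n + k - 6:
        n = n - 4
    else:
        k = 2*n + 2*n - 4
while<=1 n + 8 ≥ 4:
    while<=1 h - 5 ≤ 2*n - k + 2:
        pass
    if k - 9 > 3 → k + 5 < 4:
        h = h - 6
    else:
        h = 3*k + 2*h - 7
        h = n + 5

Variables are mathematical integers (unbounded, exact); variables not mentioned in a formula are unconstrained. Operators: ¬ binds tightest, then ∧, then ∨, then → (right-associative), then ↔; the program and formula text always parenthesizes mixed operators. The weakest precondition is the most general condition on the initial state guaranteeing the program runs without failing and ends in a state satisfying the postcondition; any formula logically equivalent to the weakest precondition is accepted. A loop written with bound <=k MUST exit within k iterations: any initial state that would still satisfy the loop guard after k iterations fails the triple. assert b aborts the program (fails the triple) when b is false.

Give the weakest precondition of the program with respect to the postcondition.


Working backward. After the program, the postcondition 2*k > -2 ∧ h - 9 < -6 must hold; in canonical form it is 2*k > -2 ∧ h < 3.
Before the loop (bound <=1), unroll the exhaustion recursion (WP_0 = exit-now case; WP_j = one more guarded iteration, up to j = 1):
  WP_0: (¬(n ≥ -4)) ∧ 2*k > -2 ∧ h < 3
  WP_1: (n ≥ -4 → ((h + k ≤ 2*n + 7 → ((¬(h + k ≤ 2*n + 7)) ∧ ((k > 12 → k < -1) → ((¬(n ≥ -4)) ∧ 2*k > -2 ∧ h < 9)) ∧ ((¬(k > 12 → k < -1)) → ((¬(n ≥ -4)) ∧ 2*k > -2 ∧ n < -2)))) ∧ ((¬(h + k ≤ 2*n + 7)) → (((k > 12 → k < -1) → ((¬(n ≥ -4)) ∧ 2*k > -2 ∧ h < 9)) ∧ ((¬(k > 12 → k < -1)) → ((¬(n ≥ -4)) ∧ 2*k > -2 ∧ n < -2)))))) ∧ ((¬(n ≥ -4)) → (2*k > -2 ∧ h < 3))
So before the loop: (n ≥ -4 → ((h + k ≤ 2*n + 7 → ((¬(h + k ≤ 2*n + 7)) ∧ ((k > 12 → k < -1) → ((¬(n ≥ -4)) ∧ 2*k > -2 ∧ h < 9)) ∧ ((¬(k > 12 → k < -1)) → ((¬(n ≥ -4)) ∧ 2*k > -2 ∧ n < -2)))) ∧ ((¬(h + k ≤ 2*n + 7)) → (((k > 12 → k < -1) → ((¬(n ≥ -4)) ∧ 2*k > -2 ∧ h < 9)) ∧ ((¬(k > 12 → k < -1)) → ((¬(n ≥ -4)) ∧ 2*k > -2 ∧ n < -2)))))) ∧ ((¬(n ≥ -4)) → (2*k > -2 ∧ h < 3))
Then branch requires (¬(n = k + 6)) ∧ (n ≥ -4 → ((h + k ≤ 2*n + 7 → ((¬(h + k ≤ 2*n + 7)) ∧ ((k > 12 → k < -1) → ((¬(n ≥ -4)) ∧ 2*k > -2 ∧ h < 9)) ∧ ((¬(k > 12 → k < -1)) → ((¬(n ≥ -4)) ∧ 2*k > -2 ∧ n < -2)))) ∧ ((¬(h + k ≤ 2*n + 7)) → (((k > 12 → k < -1) → ((¬(n ≥ -4)) ∧ 2*k > -2 ∧ h < 9)) ∧ ((¬(k > 12 → k < -1)) → ((¬(n ≥ -4)) ∧ 2*k > -2 ∧ n < -2)))))) ∧ ((¬(n ≥ -4)) → (2*k > -2 ∧ h < 3)); else branch requires ((2*h ≥ -10 ∧ 3*k = 2*n - 7) → ((n ≥ 0 → ((h + k ≤ 2*n - 1 → ((¬(h + k ≤ 2*n - 1)) ∧ ((k > 12 → k < -1) → ((¬(n ≥ 0)) ∧ 2*k > -2 ∧ h < 9)) ∧ ((¬(k > 12 → k < -1)) → ((¬(n ≥ 0)) ∧ 2*k > -2 ∧ n < 2)))) ∧ ((¬(h + k ≤ 2*n - 1)) → (((k > 12 → k < -1) → ((¬(n ≥ 0)) ∧ 2*k > -2 ∧ h < 9)) ∧ ((¬(k > 12 → k < -1)) → ((¬(n ≥ 0)) ∧ 2*k > -2 ∧ n < 2)))))) ∧ ((¬(n ≥ 0)) → (2*k > -2 ∧ h < 3)))) ∧ ((¬(2*h ≥ -10 ∧ 3*k = 2*n - 7)) → ((n ≥ -4 → ((h + 2*n ≤ 11 → ((¬(h + 2*n ≤ 11)) ∧ ((4*n > 16 → 4*n < 3) → ((¬(n ≥ -4)) ∧ 8*n > 6 ∧ h < 9)) ∧ ((¬(4*n > 16 → 4*n < 3)) → ((¬(n ≥ -4)) ∧ 8*n > 6 ∧ n < -2)))) ∧ ((¬(h + 2*n ≤ 11)) → (((4*n > 16 → 4*n < 3) → ((¬(n ≥ -4)) ∧ 8*n > 6 ∧ h < 9)) ∧ ((¬(4*n > 16 → 4*n < 3)) → ((¬(n ≥ -4)) ∧ 8*n > 6 ∧ n < -2)))))) ∧ ((¬(n ≥ -4)) → (8*n > 6 ∧ h < 3)))).
Before the if: (k + 2*n ≤ -1 → ((¬(n = k + 6)) ∧ (n ≥ -4 → ((h + k ≤ 2*n + 7 → ((¬(h + k ≤ 2*n + 7)) ∧ ((k > 12 → k < -1) → ((¬(n ≥ -4)) ∧ 2*k > -2 ∧ h < 9)) ∧ ((¬(k > 12 → k < -1)) → ((¬(n ≥ -4)) ∧ 2*k > -2 ∧ n < -2)))) ∧ ((¬(h + k ≤ 2*n + 7)) → (((k > 12 → k < -1) → ((¬(n ≥ -4)) ∧ 2*k > -2 ∧ h < 9)) ∧ ((¬(k > 12 → k < -1)) → ((¬(n ≥ -4)) ∧ 2*k > -2 ∧ n < -2)))))) ∧ ((¬(n ≥ -4)) → (2*k > -2 ∧ h < 3)))) ∧ ((¬(k + 2*n ≤ -1)) → (((2*h ≥ -10 ∧ 3*k = 2*n - 7) → ((n ≥ 0 → ((h + k ≤ 2*n - 1 → ((¬(h + k ≤ 2*n - 1)) ∧ ((k > 12 → k < -1) → ((¬(n ≥ 0)) ∧ 2*k > -2 ∧ h < 9)) ∧ ((¬(k > 12 → k < -1)) → ((¬(n ≥ 0)) ∧ 2*k > -2 ∧ n < 2)))) ∧ ((¬(h + k ≤ 2*n - 1)) → (((k > 12 → k < -1) → ((¬(n ≥ 0)) ∧ 2*k > -2 ∧ h < 9)) ∧ ((¬(k > 12 → k < -1)) → ((¬(n ≥ 0)) ∧ 2*k > -2 ∧ n < 2)))))) ∧ ((¬(n ≥ 0)) → (2*k > -2 ∧ h < 3)))) ∧ ((¬(2*h ≥ -10 ∧ 3*k = 2*n - 7)) → ((n ≥ -4 → ((h + 2*n ≤ 11 → ((¬(h + 2*n ≤ 11)) ∧ ((4*n > 16 → 4*n < 3) → ((¬(n ≥ -4)) ∧ 8*n > 6 ∧ h < 9)) ∧ ((¬(4*n > 16 → 4*n < 3)) → ((¬(n ≥ -4)) ∧ 8*n > 6 ∧ n < -2)))) ∧ ((¬(h + 2*n ≤ 11)) → (((4*n > 16 → 4*n < 3) → ((¬(n ≥ -4)) ∧ 8*n > 6 ∧ h < 9)) ∧ ((¬(4*n > 16 → 4*n < 3)) → ((¬(n ≥ -4)) ∧ 8*n > 6 ∧ n < -2)))))) ∧ ((¬(n ≥ -4)) → (8*n > 6 ∧ h < 3))))))
Answer: WP = (k + 2*n ≤ -1 → ((¬(n = k + 6)) ∧ (n ≥ -4 → ((h + k ≤ 2*n + 7 → ((¬(h + k ≤ 2*n + 7)) ∧ ((k > 12 → k < -1) → ((¬(n ≥ -4)) ∧ 2*k > -2 ∧ h < 9)) ∧ ((¬(k > 12 → k < -1)) → ((¬(n ≥ -4)) ∧ 2*k > -2 ∧ n < -2)))) ∧ ((¬(h + k ≤ 2*n + 7)) → (((k > 12 → k < -1) → ((¬(n ≥ -4)) ∧ 2*k > -2 ∧ h < 9)) ∧ ((¬(k > 12 → k < -1)) → ((¬(n ≥ -4)) ∧ 2*k > -2 ∧ n < -2)))))) ∧ ((¬(n ≥ -4)) → (2*k > -2 ∧ h < 3)))) ∧ ((¬(k + 2*n ≤ -1)) → (((2*h ≥ -10 ∧ 3*k = 2*n - 7) → ((n ≥ 0 → ((h + k ≤ 2*n - 1 → ((¬(h + k ≤ 2*n - 1)) ∧ ((k > 12 → k < -1) → ((¬(n ≥ 0)) ∧ 2*k > -2 ∧ h < 9)) ∧ ((¬(k > 12 → k < -1)) → ((¬(n ≥ 0)) ∧ 2*k > -2 ∧ n < 2)))) ∧ ((¬(h + k ≤ 2*n - 1)) → (((k > 12 → k < -1) → ((¬(n ≥ 0)) ∧ 2*k > -2 ∧ h < 9)) ∧ ((¬(k > 12 → k < -1)) → ((¬(n ≥ 0)) ∧ 2*k > -2 ∧ n < 2)))))) ∧ ((¬(n ≥ 0)) → (2*k > -2 ∧ h < 3)))) ∧ ((¬(2*h ≥ -10 ∧ 3*k = 2*n - 7)) → ((n ≥ -4 → ((h + 2*n ≤ 11 → ((¬(h + 2*n ≤ 11)) ∧ ((4*n > 16 → 4*n < 3) → ((¬(n ≥ -4)) ∧ 8*n > 6 ∧ h < 9)) ∧ ((¬(4*n > 16 → 4*n < 3)) → ((¬(n ≥ -4)) ∧ 8*n > 6 ∧ n < -2)))) ∧ ((¬(h + 2*n ≤ 11)) → (((4*n > 16 → 4*n < 3) → ((¬(n ≥ -4)) ∧ 8*n > 6 ∧ h < 9)) ∧ ((¬(4*n > 16 → 4*n < 3)) → ((¬(n ≥ -4)) ∧ 8*n > 6 ∧ n < -2)))))) ∧ ((¬(n ≥ -4)) → (8*n > 6 ∧ h < 3))))))


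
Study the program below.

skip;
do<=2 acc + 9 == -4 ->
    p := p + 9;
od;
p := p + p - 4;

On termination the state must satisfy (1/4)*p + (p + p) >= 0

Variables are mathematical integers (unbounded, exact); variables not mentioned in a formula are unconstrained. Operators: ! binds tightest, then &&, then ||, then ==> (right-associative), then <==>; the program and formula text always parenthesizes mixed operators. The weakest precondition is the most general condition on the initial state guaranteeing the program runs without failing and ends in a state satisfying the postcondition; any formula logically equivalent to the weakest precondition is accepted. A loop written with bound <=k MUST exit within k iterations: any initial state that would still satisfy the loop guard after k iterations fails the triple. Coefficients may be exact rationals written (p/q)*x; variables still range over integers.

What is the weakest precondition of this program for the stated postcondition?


Working backward. After the program, the postcondition (1/4)*p + (p + p) >= 0 must hold; in canonical form it is (9/4)*p >= 0.
Before p := p + p - 4: (9/2)*p >= 9
Before the loop (bound <=2), unroll the exhaustion recursion (WP_0 = exit-now case; WP_j = one more guarded iteration, up to j = 2):
  WP_0: (!(acc == -13)) && (9/2)*p >= 9
  WP_1: (acc == -13 ==> ((!(acc == -13)) && (9/2)*p >= -63/2)) && ((!(acc == -13)) ==> (9/2)*p >= 9)
  WP_2: (acc == -13 ==> ((acc == -13 ==> ((!(acc == -13)) && (9/2)*p >= -72)) && ((!(acc == -13)) ==> (9/2)*p >= -63/2))) && ((!(acc == -13)) ==> (9/2)*p >= 9)
So before the loop: (acc == -13 ==> ((acc == -13 ==> ((!(acc == -13)) && (9/2)*p >= -72)) && ((!(acc == -13)) ==> (9/2)*p >= -63/2))) && ((!(acc == -13)) ==> (9/2)*p >= 9)
Before skip: (acc == -13 ==> ((acc == -13 ==> ((!(acc == -13)) && (9/2)*p >= -72)) && ((!(acc == -13)) ==> (9/2)*p >= -63/2))) && ((!(acc == -13)) ==> (9/2)*p >= 9)
Answer: WP = (acc == -13 ==> ((acc == -13 ==> ((!(acc == -13)) && (9/2)*p >= -72)) && ((!(acc == -13)) ==> (9/2)*p >= -63/2))) && ((!(acc == -13)) ==> (9/2)*p >= 9)


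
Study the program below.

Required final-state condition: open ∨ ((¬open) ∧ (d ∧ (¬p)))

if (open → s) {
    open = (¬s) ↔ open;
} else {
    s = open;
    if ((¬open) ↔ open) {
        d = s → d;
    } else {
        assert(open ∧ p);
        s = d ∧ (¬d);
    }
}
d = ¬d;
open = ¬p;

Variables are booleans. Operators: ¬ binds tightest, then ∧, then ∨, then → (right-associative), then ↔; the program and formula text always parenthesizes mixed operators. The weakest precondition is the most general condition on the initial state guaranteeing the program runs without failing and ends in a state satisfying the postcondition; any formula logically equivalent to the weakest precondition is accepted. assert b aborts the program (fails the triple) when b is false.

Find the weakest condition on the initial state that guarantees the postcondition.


Working backward. After the program, the postcondition open ∨ ((¬open) ∧ (d ∧ (¬p))) must hold; in canonical form it is open ∨ ((¬open) ∧ d ∧ (¬p)).
Before open := ¬p: ¬p
Before d := ¬d: ¬p
Then branch requires ¬p; else branch requires (((¬open) ↔ open) → (¬p)) ∧ ((¬open) ↔ open).
Before the if: ((open → s) → (¬p)) ∧ ((¬(open → s)) → ((((¬open) ↔ open) → (¬p)) ∧ ((¬open) ↔ open)))
Answer: WP = ((open → s) → (¬p)) ∧ ((¬(open → s)) → ((((¬open) ↔ open) → (¬p)) ∧ ((¬open) ↔ open)))


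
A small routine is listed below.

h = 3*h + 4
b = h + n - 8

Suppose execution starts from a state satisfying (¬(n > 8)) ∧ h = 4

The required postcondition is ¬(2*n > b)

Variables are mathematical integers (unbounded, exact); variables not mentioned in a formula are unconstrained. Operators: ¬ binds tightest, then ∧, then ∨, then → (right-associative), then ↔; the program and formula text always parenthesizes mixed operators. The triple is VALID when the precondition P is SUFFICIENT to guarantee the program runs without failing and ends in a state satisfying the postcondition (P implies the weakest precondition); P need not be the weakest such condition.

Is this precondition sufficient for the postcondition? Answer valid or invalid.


Working backward. After the program, ¬(2*n > b) must hold.
Before b := h + n - 8: ¬(n > h - 8)
Before h := 3*h + 4: ¬(n > 3*h - 4)
The weakest precondition is ¬(n > 3*h - 4).
Check whether (¬(n > 8)) ∧ h = 4 implies it.
Every state satisfying the precondition satisfies the weakest precondition: the implication holds.
Answer: valid


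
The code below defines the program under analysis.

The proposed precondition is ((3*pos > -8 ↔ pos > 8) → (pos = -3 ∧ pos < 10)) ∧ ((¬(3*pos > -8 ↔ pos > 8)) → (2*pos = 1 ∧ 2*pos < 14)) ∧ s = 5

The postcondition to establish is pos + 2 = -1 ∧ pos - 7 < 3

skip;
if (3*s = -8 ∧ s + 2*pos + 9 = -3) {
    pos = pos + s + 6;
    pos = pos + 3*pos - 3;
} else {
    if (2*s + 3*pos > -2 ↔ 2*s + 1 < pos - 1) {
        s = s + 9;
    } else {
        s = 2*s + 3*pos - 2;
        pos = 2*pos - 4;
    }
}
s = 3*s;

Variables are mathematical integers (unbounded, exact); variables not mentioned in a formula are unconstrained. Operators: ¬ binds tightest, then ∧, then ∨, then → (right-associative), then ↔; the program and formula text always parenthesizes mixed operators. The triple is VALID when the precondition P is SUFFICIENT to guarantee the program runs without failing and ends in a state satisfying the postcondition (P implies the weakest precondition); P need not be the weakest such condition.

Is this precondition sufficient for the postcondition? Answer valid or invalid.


Working backward. After the program, the postcondition pos + 2 = -1 ∧ pos - 7 < 3 must hold; in canonical form it is pos = -3 ∧ pos < 10.
Before s := 3*s: pos = -3 ∧ pos < 10
Then branch requires 4*pos + 4*s = -24 ∧ 4*pos + 4*s < -11; else branch requires ((3*pos + 2*s > -2 ↔ 2*s < pos - 2) → (pos = -3 ∧ pos < 10)) ∧ ((¬(3*pos + 2*s > -2 ↔ 2*s < pos - 2)) → (2*pos = 1 ∧ 2*pos < 14)).
Before the if: ((3*s = -8 ∧ 2*pos + s = -12) → (4*pos + 4*s = -24 ∧ 4*pos + 4*s < -11)) ∧ ((¬(3*s = -8 ∧ 2*pos + s = -12)) → (((3*pos + 2*s > -2 ↔ 2*s < pos - 2) → (pos = -3 ∧ pos < 10)) ∧ ((¬(3*pos + 2*s > -2 ↔ 2*s < pos - 2)) → (2*pos = 1 ∧ 2*pos < 14))))
Before skip: ((3*s = -8 ∧ 2*pos + s = -12) → (4*pos + 4*s = -24 ∧ 4*pos + 4*s < -11)) ∧ ((¬(3*s = -8 ∧ 2*pos + s = -12)) → (((3*pos + 2*s > -2 ↔ 2*s < pos - 2) → (pos = -3 ∧ pos < 10)) ∧ ((¬(3*pos + 2*s > -2 ↔ 2*s < pos - 2)) → (2*pos = 1 ∧ 2*pos < 14))))
The weakest precondition is ((3*s = -8 ∧ 2*pos + s = -12) → (4*pos + 4*s = -24 ∧ 4*pos + 4*s < -11)) ∧ ((¬(3*s = -8 ∧ 2*pos + s = -12)) → (((3*pos + 2*s > -2 ↔ 2*s < pos - 2) → (pos = -3 ∧ pos < 10)) ∧ ((¬(3*pos + 2*s > -2 ↔ 2*s < pos - 2)) → (2*pos = 1 ∧ 2*pos < 14)))).
Check whether ((3*pos > -8 ↔ pos > 8) → (pos = -3 ∧ pos < 10)) ∧ ((¬(3*pos > -8 ↔ pos > 8)) → (2*pos = 1 ∧ 2*pos < 14)) ∧ s = 5 implies it.
Countermodel: at the initial state pos = -3, s = 5, the precondition holds but the weakest precondition fails.
Answer: invalid


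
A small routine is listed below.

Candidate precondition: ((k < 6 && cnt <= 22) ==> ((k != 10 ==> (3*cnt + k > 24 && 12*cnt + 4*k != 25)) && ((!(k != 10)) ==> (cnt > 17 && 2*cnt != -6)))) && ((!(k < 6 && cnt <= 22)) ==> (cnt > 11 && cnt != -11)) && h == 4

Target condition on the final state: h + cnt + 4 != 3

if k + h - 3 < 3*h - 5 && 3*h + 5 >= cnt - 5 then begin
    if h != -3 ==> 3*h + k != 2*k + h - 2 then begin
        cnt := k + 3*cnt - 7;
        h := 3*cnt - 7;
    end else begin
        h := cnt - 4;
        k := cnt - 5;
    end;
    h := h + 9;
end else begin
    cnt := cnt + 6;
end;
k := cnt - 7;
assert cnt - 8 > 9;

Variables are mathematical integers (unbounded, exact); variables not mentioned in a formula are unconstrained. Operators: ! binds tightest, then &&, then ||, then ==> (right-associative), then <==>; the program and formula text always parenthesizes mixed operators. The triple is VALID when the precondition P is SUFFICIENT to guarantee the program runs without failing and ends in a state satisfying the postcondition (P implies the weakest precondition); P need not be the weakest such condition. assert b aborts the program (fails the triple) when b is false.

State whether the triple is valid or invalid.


Working backward. After the program, the postcondition h + cnt + 4 != 3 must hold; in canonical form it is cnt + h != -1.
Before assert cnt - 8 > 9: cnt > 17 && cnt + h != -1
Before k := cnt - 7: cnt > 17 && cnt + h != -1
Then branch requires ((h != -3 ==> 2*h != k - 2) ==> (3*cnt + k > 24 && 12*cnt + 4*k != 25)) && ((!(h != -3 ==> 2*h != k - 2)) ==> (cnt > 17 && 2*cnt != -6)); else branch requires cnt > 11 && cnt + h != -7.
Before the if: ((k < 2*h - 2 && 3*h >= cnt - 10) ==> (((h != -3 ==> 2*h != k - 2) ==> (3*cnt + k > 24 && 12*cnt + 4*k != 25)) && ((!(h != -3 ==> 2*h != k - 2)) ==> (cnt > 17 && 2*cnt != -6)))) && ((!(k < 2*h - 2 && 3*h >= cnt - 10)) ==> (cnt > 11 && cnt + h != -7))
The weakest precondition is ((k < 2*h - 2 && 3*h >= cnt - 10) ==> (((h != -3 ==> 2*h != k - 2) ==> (3*cnt + k > 24 && 12*cnt + 4*k != 25)) && ((!(h != -3 ==> 2*h != k - 2)) ==> (cnt > 17 && 2*cnt != -6)))) && ((!(k < 2*h - 2 && 3*h >= cnt - 10)) ==> (cnt > 11 && cnt + h != -7)).
Check whether ((k < 6 && cnt <= 22) ==> ((k != 10 ==> (3*cnt + k > 24 && 12*cnt + 4*k != 25)) && ((!(k != 10)) ==> (cnt > 17 && 2*cnt != -6)))) && ((!(k < 6 && cnt <= 22)) ==> (cnt > 11 && cnt != -11)) && h == 4 implies it.
Every state satisfying the precondition satisfies the weakest precondition: the implication holds.
Answer: valid


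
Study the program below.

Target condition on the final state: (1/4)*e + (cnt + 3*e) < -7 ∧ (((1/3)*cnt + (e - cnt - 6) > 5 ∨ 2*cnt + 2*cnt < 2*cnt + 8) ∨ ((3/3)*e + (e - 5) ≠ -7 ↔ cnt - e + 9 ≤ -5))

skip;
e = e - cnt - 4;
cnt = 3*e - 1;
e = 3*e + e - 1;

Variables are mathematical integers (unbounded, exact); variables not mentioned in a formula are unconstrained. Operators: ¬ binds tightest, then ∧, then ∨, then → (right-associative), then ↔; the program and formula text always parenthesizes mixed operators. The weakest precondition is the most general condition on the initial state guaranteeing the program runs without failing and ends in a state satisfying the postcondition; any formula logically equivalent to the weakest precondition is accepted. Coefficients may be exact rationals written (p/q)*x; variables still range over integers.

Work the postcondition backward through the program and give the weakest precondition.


Working backward. After the program, the postcondition (1/4)*e + (cnt + 3*e) < -7 ∧ (((1/3)*cnt + (e - cnt - 6) > 5 ∨ 2*cnt + 2*cnt < 2*cnt + 8) ∨ ((3/3)*e + (e - 5) ≠ -7 ↔ cnt - e + 9 ≤ -5)) must hold; in canonical form it is cnt + (13/4)*e < -7 ∧ (e > (2/3)*cnt + 11 ∨ 2*cnt < 8 ∨ (2*e ≠ -2 ↔ cnt ≤ e - 14)).
Before e := 3*e + e - 1: cnt + 13*e < -15/4 ∧ (4*e > (2/3)*cnt + 12 ∨ 2*cnt < 8 ∨ (8*e ≠ 0 ↔ cnt ≤ 4*e - 15))
Before cnt := 3*e - 1: 16*e < -11/4 ∧ (2*e > 34/3 ∨ 6*e < 10 ∨ (8*e ≠ 0 ↔ e ≥ 14))
Before e := e - cnt - 4: 16*e < 16*cnt + 245/4 ∧ (2*e > 2*cnt + 58/3 ∨ 6*e < 6*cnt + 34 ∨ (8*e ≠ 8*cnt + 32 ↔ e ≥ cnt + 18))
Before skip: 16*e < 16*cnt + 245/4 ∧ (2*e > 2*cnt + 58/3 ∨ 6*e < 6*cnt + 34 ∨ (8*e ≠ 8*cnt + 32 ↔ e ≥ cnt + 18))
Answer: WP = 16*e < 16*cnt + 245/4 ∧ (2*e > 2*cnt + 58/3 ∨ 6*e < 6*cnt + 34 ∨ (8*e ≠ 8*cnt + 32 ↔ e ≥ cnt + 18))


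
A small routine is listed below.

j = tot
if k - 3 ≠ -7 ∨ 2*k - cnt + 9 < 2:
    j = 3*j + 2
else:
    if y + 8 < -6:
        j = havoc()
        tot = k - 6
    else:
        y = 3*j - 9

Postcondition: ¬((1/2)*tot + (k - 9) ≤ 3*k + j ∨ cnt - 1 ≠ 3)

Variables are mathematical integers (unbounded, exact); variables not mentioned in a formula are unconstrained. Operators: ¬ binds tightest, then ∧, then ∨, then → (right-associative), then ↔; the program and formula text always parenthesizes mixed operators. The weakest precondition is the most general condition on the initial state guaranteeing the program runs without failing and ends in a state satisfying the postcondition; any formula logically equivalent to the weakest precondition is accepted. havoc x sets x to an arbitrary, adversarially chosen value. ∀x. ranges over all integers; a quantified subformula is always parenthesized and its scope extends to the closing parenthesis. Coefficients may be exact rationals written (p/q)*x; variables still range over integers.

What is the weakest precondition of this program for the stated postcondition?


Working backward. After the program, the postcondition ¬((1/2)*tot + (k - 9) ≤ 3*k + j ∨ cnt - 1 ≠ 3) must hold; in canonical form it is ¬((1/2)*tot ≤ j + 2*k + 9 ∨ cnt ≠ 4).
Then branch requires ¬((1/2)*tot ≤ 3*j + 2*k + 11 ∨ cnt ≠ 4); else branch requires (y < -14 → (∀j_1. (¬(j_1 + (3/2)*k ≥ -12 ∨ cnt ≠ 4)))) ∧ ((¬(y < -14)) → (¬((1/2)*tot ≤ j + 2*k + 9 ∨ cnt ≠ 4))).
Before the if: ((k ≠ -4 ∨ 2*k < cnt - 7) → (¬((1/2)*tot ≤ 3*j + 2*k + 11 ∨ cnt ≠ 4))) ∧ ((¬(k ≠ -4 ∨ 2*k < cnt - 7)) → ((y < -14 → (∀j_1. (¬(j_1 + (3/2)*k ≥ -12 ∨ cnt ≠ 4)))) ∧ ((¬(y < -14)) → (¬((1/2)*tot ≤ j + 2*k + 9 ∨ cnt ≠ 4)))))
Before j := tot: ((k ≠ -4 ∨ 2*k < cnt - 7) → (¬(2*k + (5/2)*tot ≥ -11 ∨ cnt ≠ 4))) ∧ ((¬(k ≠ -4 ∨ 2*k < cnt - 7)) → ((y < -14 → (∀j_1. (¬(j_1 + (3/2)*k ≥ -12 ∨ cnt ≠ 4)))) ∧ ((¬(y < -14)) → (¬(2*k + (1/2)*tot ≥ -9 ∨ cnt ≠ 4)))))
Answer: WP = ((k ≠ -4 ∨ 2*k < cnt - 7) → (¬(2*k + (5/2)*tot ≥ -11 ∨ cnt ≠ 4))) ∧ ((¬(k ≠ -4 ∨ 2*k < cnt - 7)) → ((y < -14 → (∀j_1. (¬(j_1 + (3/2)*k ≥ -12 ∨ cnt ≠ 4)))) ∧ ((¬(y < -14)) → (¬(2*k + (1/2)*tot ≥ -9 ∨ cnt ≠ 4)))))


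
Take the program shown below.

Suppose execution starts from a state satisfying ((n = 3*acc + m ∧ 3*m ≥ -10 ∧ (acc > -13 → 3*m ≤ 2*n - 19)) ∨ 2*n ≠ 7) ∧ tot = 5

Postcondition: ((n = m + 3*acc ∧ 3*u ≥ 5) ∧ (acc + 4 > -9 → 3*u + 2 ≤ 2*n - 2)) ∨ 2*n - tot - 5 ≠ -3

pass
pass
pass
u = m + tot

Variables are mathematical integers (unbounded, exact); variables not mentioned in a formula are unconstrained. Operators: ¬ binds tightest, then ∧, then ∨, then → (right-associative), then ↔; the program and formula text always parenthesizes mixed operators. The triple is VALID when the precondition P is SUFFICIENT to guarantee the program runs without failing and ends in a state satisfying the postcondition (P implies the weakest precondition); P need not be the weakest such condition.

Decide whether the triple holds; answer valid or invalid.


Working backward. After the program, the postcondition ((n = m + 3*acc ∧ 3*u ≥ 5) ∧ (acc + 4 > -9 → 3*u + 2 ≤ 2*n - 2)) ∨ 2*n - tot - 5 ≠ -3 must hold; in canonical form it is (n = 3*acc + m ∧ 3*u ≥ 5 ∧ (acc > -13 → 3*u ≤ 2*n - 4)) ∨ 2*n ≠ tot + 2.
Before u := m + tot: (n = 3*acc + m ∧ 3*m + 3*tot ≥ 5 ∧ (acc > -13 → 3*m + 3*tot ≤ 2*n - 4)) ∨ 2*n ≠ tot + 2
Before skip: (n = 3*acc + m ∧ 3*m + 3*tot ≥ 5 ∧ (acc > -13 → 3*m + 3*tot ≤ 2*n - 4)) ∨ 2*n ≠ tot + 2
Before skip: (n = 3*acc + m ∧ 3*m + 3*tot ≥ 5 ∧ (acc > -13 → 3*m + 3*tot ≤ 2*n - 4)) ∨ 2*n ≠ tot + 2
Before skip: (n = 3*acc + m ∧ 3*m + 3*tot ≥ 5 ∧ (acc > -13 → 3*m + 3*tot ≤ 2*n - 4)) ∨ 2*n ≠ tot + 2
The weakest precondition is (n = 3*acc + m ∧ 3*m + 3*tot ≥ 5 ∧ (acc > -13 → 3*m + 3*tot ≤ 2*n - 4)) ∨ 2*n ≠ tot + 2.
Check whether ((n = 3*acc + m ∧ 3*m ≥ -10 ∧ (acc > -13 → 3*m ≤ 2*n - 19)) ∨ 2*n ≠ 7) ∧ tot = 5 implies it.
Every state satisfying the precondition satisfies the weakest precondition: the implication holds.
Answer: valid


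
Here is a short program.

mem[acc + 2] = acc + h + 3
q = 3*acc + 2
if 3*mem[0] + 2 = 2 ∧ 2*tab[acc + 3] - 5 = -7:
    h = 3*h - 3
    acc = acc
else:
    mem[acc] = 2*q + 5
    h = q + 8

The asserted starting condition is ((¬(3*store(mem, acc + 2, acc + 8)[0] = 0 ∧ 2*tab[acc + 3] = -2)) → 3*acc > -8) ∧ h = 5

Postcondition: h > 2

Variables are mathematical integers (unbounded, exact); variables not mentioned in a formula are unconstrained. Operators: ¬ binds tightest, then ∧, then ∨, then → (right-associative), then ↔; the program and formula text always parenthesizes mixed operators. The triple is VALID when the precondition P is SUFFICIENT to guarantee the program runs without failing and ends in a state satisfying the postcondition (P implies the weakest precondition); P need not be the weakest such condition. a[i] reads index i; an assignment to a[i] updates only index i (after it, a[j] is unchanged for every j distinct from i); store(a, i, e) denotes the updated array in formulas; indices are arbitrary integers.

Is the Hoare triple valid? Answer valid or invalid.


Working backward. After the program, h > 2 must hold.
Then branch requires 3*h > 5; else branch requires q > -6.
Before the if: ((3*mem[0] = 0 ∧ 2*tab[acc + 3] = -2) → 3*h > 5) ∧ ((¬(3*mem[0] = 0 ∧ 2*tab[acc + 3] = -2)) → q > -6)
Before q := 3*acc + 2: ((3*mem[0] = 0 ∧ 2*tab[acc + 3] = -2) → 3*h > 5) ∧ ((¬(3*mem[0] = 0 ∧ 2*tab[acc + 3] = -2)) → 3*acc > -8)
Before mem[acc + 2] := acc + h + 3: ((3*store(mem, acc + 2, acc + h + 3)[0] = 0 ∧ 2*tab[acc + 3] = -2) → 3*h > 5) ∧ ((¬(3*store(mem, acc + 2, acc + h + 3)[0] = 0 ∧ 2*tab[acc + 3] = -2)) → 3*acc > -8)
The weakest precondition is ((3*store(mem, acc + 2, acc + h + 3)[0] = 0 ∧ 2*tab[acc + 3] = -2) → 3*h > 5) ∧ ((¬(3*store(mem, acc + 2, acc + h + 3)[0] = 0 ∧ 2*tab[acc + 3] = -2)) → 3*acc > -8).
Check whether ((¬(3*store(mem, acc + 2, acc + 8)[0] = 0 ∧ 2*tab[acc + 3] = -2)) → 3*acc > -8) ∧ h = 5 implies it.
Every state satisfying the precondition satisfies the weakest precondition: the implication holds.
Answer: valid


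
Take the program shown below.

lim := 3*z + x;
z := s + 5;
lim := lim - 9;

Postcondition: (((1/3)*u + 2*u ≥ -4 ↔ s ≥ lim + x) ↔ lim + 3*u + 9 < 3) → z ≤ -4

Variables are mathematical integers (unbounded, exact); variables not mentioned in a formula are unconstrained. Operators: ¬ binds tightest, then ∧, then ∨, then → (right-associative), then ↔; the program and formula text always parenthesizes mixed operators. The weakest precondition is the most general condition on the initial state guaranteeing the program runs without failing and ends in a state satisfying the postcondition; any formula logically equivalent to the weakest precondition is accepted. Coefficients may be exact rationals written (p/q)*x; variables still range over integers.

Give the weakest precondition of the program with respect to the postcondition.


Working backward. After the program, the postcondition (((1/3)*u + 2*u ≥ -4 ↔ s ≥ lim + x) ↔ lim + 3*u + 9 < 3) → z ≤ -4 must hold; in canonical form it is (((7/3)*u ≥ -4 ↔ s ≥ lim + x) ↔ lim + 3*u < -6) → z ≤ -4.
Before lim := lim - 9: (((7/3)*u ≥ -4 ↔ s ≥ lim + x - 9) ↔ lim + 3*u < 3) → z ≤ -4
Before z := s + 5: (((7/3)*u ≥ -4 ↔ s ≥ lim + x - 9) ↔ lim + 3*u < 3) → s ≤ -9
Before lim := 3*z + x: (((7/3)*u ≥ -4 ↔ s ≥ 2*x + 3*z - 9) ↔ 3*u + x + 3*z < 3) → s ≤ -9
Answer: WP = (((7/3)*u ≥ -4 ↔ s ≥ 2*x + 3*z - 9) ↔ 3*u + x + 3*z < 3) → s ≤ -9


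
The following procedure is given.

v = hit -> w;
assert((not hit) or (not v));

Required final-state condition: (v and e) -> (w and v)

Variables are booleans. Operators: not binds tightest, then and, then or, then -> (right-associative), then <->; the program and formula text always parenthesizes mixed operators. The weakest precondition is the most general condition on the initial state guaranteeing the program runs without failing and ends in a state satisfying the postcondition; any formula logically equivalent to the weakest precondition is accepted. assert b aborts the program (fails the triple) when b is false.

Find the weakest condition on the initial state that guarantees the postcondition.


Working backward. After the program, (v and e) -> (w and v) must hold.
Before assert (not hit) or (not v): ((not hit) or (not v)) and ((v and e) -> (w and v))
Before v := hit -> w: ((not hit) or (not (hit -> w))) and (((hit -> w) and e) -> (w and (hit -> w)))
Answer: WP = ((not hit) or (not (hit -> w))) and (((hit -> w) and e) -> (w and (hit -> w)))


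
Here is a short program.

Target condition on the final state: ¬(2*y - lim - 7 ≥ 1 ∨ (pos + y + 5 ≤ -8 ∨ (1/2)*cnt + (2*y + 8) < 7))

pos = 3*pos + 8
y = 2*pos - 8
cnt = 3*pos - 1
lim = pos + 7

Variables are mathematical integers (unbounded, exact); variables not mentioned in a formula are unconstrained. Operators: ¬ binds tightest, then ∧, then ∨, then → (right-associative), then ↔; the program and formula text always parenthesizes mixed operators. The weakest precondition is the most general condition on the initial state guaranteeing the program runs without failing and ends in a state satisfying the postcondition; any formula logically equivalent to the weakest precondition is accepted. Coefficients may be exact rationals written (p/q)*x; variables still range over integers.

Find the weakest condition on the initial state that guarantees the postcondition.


Working backward. After the program, the postcondition ¬(2*y - lim - 7 ≥ 1 ∨ (pos + y + 5 ≤ -8 ∨ (1/2)*cnt + (2*y + 8) < 7)) must hold; in canonical form it is ¬(2*y ≥ lim + 8 ∨ pos + y ≤ -13 ∨ (1/2)*cnt + 2*y < -1).
Before lim := pos + 7: ¬(2*y ≥ pos + 15 ∨ pos + y ≤ -13 ∨ (1/2)*cnt + 2*y < -1)
Before cnt := 3*pos - 1: ¬(2*y ≥ pos + 15 ∨ pos + y ≤ -13 ∨ (3/2)*pos + 2*y < -1/2)
Before y := 2*pos - 8: ¬(3*pos ≥ 31 ∨ 3*pos ≤ -5 ∨ (11/2)*pos < 31/2)
Before pos := 3*pos + 8: ¬(9*pos ≥ 7 ∨ 9*pos ≤ -29 ∨ (33/2)*pos < -57/2)
Answer: WP = ¬(9*pos ≥ 7 ∨ 9*pos ≤ -29 ∨ (33/2)*pos < -57/2)


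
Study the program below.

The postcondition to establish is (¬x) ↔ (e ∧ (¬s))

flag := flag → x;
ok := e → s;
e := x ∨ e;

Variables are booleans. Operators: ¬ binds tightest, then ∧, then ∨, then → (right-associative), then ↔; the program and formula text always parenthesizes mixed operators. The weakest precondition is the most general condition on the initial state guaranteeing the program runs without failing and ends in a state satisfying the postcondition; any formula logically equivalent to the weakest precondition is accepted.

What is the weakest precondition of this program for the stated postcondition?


Working backward. After the program, (¬x) ↔ (e ∧ (¬s)) must hold.
Before e := x ∨ e: (¬x) ↔ ((x ∨ e) ∧ (¬s))
Before ok := e → s: (¬x) ↔ ((x ∨ e) ∧ (¬s))
Before flag := flag → x: (¬x) ↔ ((x ∨ e) ∧ (¬s))
Answer: WP = (¬x) ↔ ((x ∨ e) ∧ (¬s))


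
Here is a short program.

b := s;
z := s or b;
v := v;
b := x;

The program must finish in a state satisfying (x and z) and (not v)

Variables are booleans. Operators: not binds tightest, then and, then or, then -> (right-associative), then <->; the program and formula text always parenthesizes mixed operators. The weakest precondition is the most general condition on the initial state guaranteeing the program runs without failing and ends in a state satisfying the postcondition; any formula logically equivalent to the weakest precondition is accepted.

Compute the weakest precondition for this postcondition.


Working backward. After the program, the postcondition (x and z) and (not v) must hold; in canonical form it is x and z and (not v).
Before b := x: x and z and (not v)
Before v := v: x and z and (not v)
Before z := s or b: x and (s or b) and (not v)
Before b := s: x and s and (not v)
Answer: WP = x and s and (not v)


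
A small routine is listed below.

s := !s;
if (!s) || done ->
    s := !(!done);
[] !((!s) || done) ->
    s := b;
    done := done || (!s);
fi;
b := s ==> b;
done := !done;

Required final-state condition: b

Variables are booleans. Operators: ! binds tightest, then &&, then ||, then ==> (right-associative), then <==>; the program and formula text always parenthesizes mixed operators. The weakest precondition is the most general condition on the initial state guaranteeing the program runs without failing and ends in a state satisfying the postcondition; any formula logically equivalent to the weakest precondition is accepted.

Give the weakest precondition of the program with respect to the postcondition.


Working backward. After the program, b must hold.
Before done := !done: b
Before b := s ==> b: s ==> b
Then branch requires done ==> b; else branch requires true.
Before the if: ((!s) || done) ==> (done ==> b)
Before s := !s: (s || done) ==> (done ==> b)
Answer: WP = (s || done) ==> (done ==> b)


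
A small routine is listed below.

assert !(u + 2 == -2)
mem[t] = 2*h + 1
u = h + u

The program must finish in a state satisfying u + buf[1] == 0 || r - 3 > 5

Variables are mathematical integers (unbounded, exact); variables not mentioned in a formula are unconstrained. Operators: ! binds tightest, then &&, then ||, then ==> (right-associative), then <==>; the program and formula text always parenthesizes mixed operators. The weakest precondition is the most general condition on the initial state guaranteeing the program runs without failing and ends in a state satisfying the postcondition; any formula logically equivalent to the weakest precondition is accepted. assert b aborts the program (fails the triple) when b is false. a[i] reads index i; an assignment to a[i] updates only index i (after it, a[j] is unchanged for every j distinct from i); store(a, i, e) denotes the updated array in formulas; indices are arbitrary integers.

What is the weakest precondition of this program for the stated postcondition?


Working backward. After the program, the postcondition u + buf[1] == 0 || r - 3 > 5 must hold; in canonical form it is buf[1] + u == 0 || r > 8.
Before u := h + u: buf[1] + h + u == 0 || r > 8
Before mem[t] := 2*h + 1: buf[1] + h + u == 0 || r > 8
Before assert !(u + 2 == -2): (!(u == -4)) && (buf[1] + h + u == 0 || r > 8)
Answer: WP = (!(u == -4)) && (buf[1] + h + u == 0 || r > 8)


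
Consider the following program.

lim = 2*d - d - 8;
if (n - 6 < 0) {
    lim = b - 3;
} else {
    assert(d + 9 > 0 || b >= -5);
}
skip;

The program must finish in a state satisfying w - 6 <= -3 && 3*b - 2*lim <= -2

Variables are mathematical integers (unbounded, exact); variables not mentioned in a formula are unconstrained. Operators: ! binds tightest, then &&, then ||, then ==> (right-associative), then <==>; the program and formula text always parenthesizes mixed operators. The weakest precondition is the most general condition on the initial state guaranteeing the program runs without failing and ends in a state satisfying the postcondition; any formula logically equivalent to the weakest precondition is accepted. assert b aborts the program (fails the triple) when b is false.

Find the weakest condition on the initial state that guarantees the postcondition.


Working backward. After the program, the postcondition w - 6 <= -3 && 3*b - 2*lim <= -2 must hold; in canonical form it is w <= 3 && 3*b <= 2*lim - 2.
Before skip: w <= 3 && 3*b <= 2*lim - 2
Then branch requires w <= 3 && b <= -8; else branch requires (d > -9 || b >= -5) && w <= 3 && 3*b <= 2*lim - 2.
Before the if: (n < 6 ==> (w <= 3 && b <= -8)) && ((!(n < 6)) ==> ((d > -9 || b >= -5) && w <= 3 && 3*b <= 2*lim - 2))
Before lim := 2*d - d - 8: (n < 6 ==> (w <= 3 && b <= -8)) && ((!(n < 6)) ==> ((d > -9 || b >= -5) && w <= 3 && 3*b <= 2*d - 18))
Answer: WP = (n < 6 ==> (w <= 3 && b <= -8)) && ((!(n < 6)) ==> ((d > -9 || b >= -5) && w <= 3 && 3*b <= 2*d - 18))


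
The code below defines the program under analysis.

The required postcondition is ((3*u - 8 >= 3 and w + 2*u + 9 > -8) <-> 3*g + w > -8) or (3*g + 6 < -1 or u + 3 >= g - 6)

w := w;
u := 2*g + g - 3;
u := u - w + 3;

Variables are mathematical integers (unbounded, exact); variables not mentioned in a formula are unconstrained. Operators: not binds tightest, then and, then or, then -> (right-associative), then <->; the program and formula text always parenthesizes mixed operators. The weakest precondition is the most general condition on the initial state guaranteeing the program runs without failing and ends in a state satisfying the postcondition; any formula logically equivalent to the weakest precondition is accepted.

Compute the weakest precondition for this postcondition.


Working backward. After the program, the postcondition ((3*u - 8 >= 3 and w + 2*u + 9 > -8) <-> 3*g + w > -8) or (3*g + 6 < -1 or u + 3 >= g - 6) must hold; in canonical form it is ((3*u >= 11 and 2*u + w > -17) <-> 3*g + w > -8) or 3*g < -7 or u >= g - 9.
Before u := u - w + 3: ((3*u >= 3*w + 2 and 2*u > w - 23) <-> 3*g + w > -8) or 3*g < -7 or u >= g + w - 12
Before u := 2*g + g - 3: ((9*g >= 3*w + 11 and 6*g > w - 17) <-> 3*g + w > -8) or 3*g < -7 or 2*g >= w - 9
Before w := w: ((9*g >= 3*w + 11 and 6*g > w - 17) <-> 3*g + w > -8) or 3*g < -7 or 2*g >= w - 9
Answer: WP = ((9*g >= 3*w + 11 and 6*g > w - 17) <-> 3*g + w > -8) or 3*g < -7 or 2*g >= w - 9


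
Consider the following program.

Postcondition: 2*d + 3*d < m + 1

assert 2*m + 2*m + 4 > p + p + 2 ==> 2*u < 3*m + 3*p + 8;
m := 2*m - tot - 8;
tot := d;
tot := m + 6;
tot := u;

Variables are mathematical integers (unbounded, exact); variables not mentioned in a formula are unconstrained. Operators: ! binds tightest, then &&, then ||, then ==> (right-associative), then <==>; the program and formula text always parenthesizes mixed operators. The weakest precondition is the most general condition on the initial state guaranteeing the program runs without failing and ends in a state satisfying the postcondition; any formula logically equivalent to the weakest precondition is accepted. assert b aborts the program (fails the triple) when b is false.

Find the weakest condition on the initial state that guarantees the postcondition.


Working backward. After the program, the postcondition 2*d + 3*d < m + 1 must hold; in canonical form it is 5*d < m + 1.
Before tot := u: 5*d < m + 1
Before tot := m + 6: 5*d < m + 1
Before tot := d: 5*d < m + 1
Before m := 2*m - tot - 8: 5*d + tot < 2*m - 7
Before assert 2*m + 2*m + 4 > p + p + 2 ==> 2*u < 3*m + 3*p + 8: (4*m > 2*p - 2 ==> 2*u < 3*m + 3*p + 8) && 5*d + tot < 2*m - 7
Answer: WP = (4*m > 2*p - 2 ==> 2*u < 3*m + 3*p + 8) && 5*d + tot < 2*m - 7


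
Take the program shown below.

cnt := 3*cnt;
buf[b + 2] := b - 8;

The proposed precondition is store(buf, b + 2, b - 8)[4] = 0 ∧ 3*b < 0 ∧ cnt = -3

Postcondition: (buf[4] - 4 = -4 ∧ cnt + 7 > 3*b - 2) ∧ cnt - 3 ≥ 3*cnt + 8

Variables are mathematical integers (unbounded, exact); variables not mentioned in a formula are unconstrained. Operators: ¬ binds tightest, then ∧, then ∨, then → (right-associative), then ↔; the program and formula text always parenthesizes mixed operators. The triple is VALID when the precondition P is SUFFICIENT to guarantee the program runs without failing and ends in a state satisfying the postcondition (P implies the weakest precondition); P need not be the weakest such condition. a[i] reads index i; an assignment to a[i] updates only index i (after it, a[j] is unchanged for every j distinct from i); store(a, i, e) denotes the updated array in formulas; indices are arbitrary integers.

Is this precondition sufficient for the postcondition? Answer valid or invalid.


Working backward. After the program, the postcondition (buf[4] - 4 = -4 ∧ cnt + 7 > 3*b - 2) ∧ cnt - 3 ≥ 3*cnt + 8 must hold; in canonical form it is buf[4] = 0 ∧ cnt > 3*b - 9 ∧ 2*cnt ≤ -11.
Before buf[b + 2] := b - 8: store(buf, b + 2, b - 8)[4] = 0 ∧ cnt > 3*b - 9 ∧ 2*cnt ≤ -11
Before cnt := 3*cnt: store(buf, b + 2, b - 8)[4] = 0 ∧ 3*cnt > 3*b - 9 ∧ 6*cnt ≤ -11
The weakest precondition is store(buf, b + 2, b - 8)[4] = 0 ∧ 3*cnt > 3*b - 9 ∧ 6*cnt ≤ -11.
Check whether store(buf, b + 2, b - 8)[4] = 0 ∧ 3*b < 0 ∧ cnt = -3 implies it.
Every state satisfying the precondition satisfies the weakest precondition: the implication holds.
Answer: valid


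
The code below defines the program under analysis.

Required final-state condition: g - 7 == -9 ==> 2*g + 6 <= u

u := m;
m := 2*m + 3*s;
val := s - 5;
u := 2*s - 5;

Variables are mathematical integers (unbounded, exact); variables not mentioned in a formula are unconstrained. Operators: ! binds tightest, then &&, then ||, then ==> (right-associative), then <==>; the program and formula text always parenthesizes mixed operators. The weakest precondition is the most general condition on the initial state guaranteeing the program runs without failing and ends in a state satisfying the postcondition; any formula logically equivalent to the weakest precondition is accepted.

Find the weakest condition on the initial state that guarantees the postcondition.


Working backward. After the program, the postcondition g - 7 == -9 ==> 2*g + 6 <= u must hold; in canonical form it is g == -2 ==> 2*g <= u - 6.
Before u := 2*s - 5: g == -2 ==> 2*g <= 2*s - 11
Before val := s - 5: g == -2 ==> 2*g <= 2*s - 11
Before m := 2*m + 3*s: g == -2 ==> 2*g <= 2*s - 11
Before u := m: g == -2 ==> 2*g <= 2*s - 11
Answer: WP = g == -2 ==> 2*g <= 2*s - 11
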